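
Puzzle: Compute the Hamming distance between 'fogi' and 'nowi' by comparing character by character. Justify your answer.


Alignment:
Position 1: 'f' vs 'n' = DIFFER
Position 2: 'o' vs 'o' = match
Position 3: 'g' vs 'w' = DIFFER
Position 4: 'i' vs 'i' = match
Total differences: 2

2


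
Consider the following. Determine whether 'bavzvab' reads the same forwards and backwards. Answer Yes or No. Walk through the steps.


Forward: 'bavzvab'
Reversed: 'bavzvab'
They are identical.

Yes


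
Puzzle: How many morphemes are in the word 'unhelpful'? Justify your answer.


Decomposition: un- (prefix) + help (root) + -ful (suffix) = 3 morpheme(s)

3 morphemes


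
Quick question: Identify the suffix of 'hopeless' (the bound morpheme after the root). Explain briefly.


The word 'hopeless' = 'hope' (root) + '-less' (suffix). The suffix is '-less'.

less


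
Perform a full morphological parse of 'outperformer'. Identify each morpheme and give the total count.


Step 1: Identify prefix: 'out' (meaning: surpass)
Step 2: Identify root: 'perform'
Step 3: Identify suffix(es): 'er'
Decomposition: out- (prefix: surpass) + perform (root) + -er (suffix: one who)
Total morphemes: 3

3 morphemes (out- (prefix: surpass) + perform (root) + -er (suffix: one who))


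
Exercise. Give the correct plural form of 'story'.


Apply rule: Change -y to -ies (consonant + y). 'story' becomes 'stories'.

stories


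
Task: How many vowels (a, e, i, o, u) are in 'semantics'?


Vowels in 'semantics': e, a, i = 3 vowels.

3


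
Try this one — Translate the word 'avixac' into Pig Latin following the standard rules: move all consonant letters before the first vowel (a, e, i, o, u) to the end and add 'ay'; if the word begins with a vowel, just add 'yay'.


'avixac' starts with a vowel, so add 'yay': 'avixacyay'.

avixacyay


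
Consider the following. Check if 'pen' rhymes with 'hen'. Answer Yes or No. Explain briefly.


Rime (stressed vowel + following sounds) of 'pen': -en = /ɛn/
Rime of 'hen': -en = /ɛn/
/ɛn/ and /ɛn/ are the same ending sound, so the words rhyme.

Yes


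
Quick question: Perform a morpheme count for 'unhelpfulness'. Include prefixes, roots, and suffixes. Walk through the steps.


Decomposition: un- (prefix) + help (root) + -ful (suffix) + -ness (suffix) = 4 morpheme(s)

4 morphemes


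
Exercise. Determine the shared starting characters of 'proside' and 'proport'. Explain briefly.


Compare from the start: 3 characters match: 'pro'. Mismatch at position 4: 's' vs 'p'.

pro


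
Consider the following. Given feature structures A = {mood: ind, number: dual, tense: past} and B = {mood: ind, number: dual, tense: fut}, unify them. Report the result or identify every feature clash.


Compare features:
mood: A=ind vs B=ind -> unified: ind
number: A=dual vs B=dual -> unified: dual
tense: A=past vs B=fut -> CLASH
Clash detected on feature 'tense' (past vs fut); unification fails.

CLASH on 'tense' (past vs fut)


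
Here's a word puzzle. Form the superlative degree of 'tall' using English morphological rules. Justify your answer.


Apply superlative formation (add -est): 'tall' -> 'tallest'.

tallest


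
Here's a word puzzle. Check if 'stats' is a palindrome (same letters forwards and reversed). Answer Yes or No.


Forward: 'stats'
Reversed: 'stats'
They are identical.

Yes


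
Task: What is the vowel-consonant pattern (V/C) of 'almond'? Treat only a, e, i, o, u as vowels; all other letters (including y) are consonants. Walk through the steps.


Letter mapping: a = V, l = C, m = C, o = V, n = C, d = C.

VCCVCC


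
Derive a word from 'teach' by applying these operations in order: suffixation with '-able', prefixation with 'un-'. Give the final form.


Step 1: Add suffix '-able' to 'teach' = 'teachable'
Step 2: Add prefix 'un-' to 'teachable' = 'unteachable'

unteachable


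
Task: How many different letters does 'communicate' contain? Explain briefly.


Unique letters in 'communicate': {a, c, e, i, m, n, o, t, u} = 9 distinct letters.

9


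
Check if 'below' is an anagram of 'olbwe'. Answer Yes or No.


Sorted letters of 'below': 'below'
Sorted letters of 'olbwe': 'below'
They match.

Yes


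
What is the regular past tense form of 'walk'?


Apply rule: Add -ed. 'walk' becomes 'walked'.

walked


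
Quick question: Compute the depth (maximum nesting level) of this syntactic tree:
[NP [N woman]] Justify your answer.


Count bracket nesting levels:
'[' at pos 0: depth = 1
'[' at pos 4: depth = 2
Maximum depth reached: 2

2


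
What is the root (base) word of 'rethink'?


Remove prefix 're' from 'rethink' to get root 'think'.

think


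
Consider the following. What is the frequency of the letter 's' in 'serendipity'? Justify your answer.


Letter 's' in 'serendipity': found at position(s) 1 = 1 occurrence(s).

1


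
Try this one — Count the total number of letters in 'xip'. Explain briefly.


Spell out 'xip' and number each letter: x(1), i(2), p(3). Total: 3 letters.

3


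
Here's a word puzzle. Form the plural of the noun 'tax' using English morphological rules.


Apply rule: Add -es (sibilant/fricative ending). 'tax' becomes 'taxes'.

taxes


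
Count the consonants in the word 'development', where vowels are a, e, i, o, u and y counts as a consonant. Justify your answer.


Consonants in 'development': d, v, l, p, m, n, t = 7 consonants.

7


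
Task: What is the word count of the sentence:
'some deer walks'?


Split into words: some | deer | walks = 3 words.

3


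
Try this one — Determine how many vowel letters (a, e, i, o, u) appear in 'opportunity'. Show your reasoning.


Vowels in 'opportunity': o, o, u, i = 4 vowels.

4


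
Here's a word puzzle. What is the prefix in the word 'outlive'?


The word 'outlive' = 'out' (prefix) + 'live' (root). The prefix is 'out'.

out


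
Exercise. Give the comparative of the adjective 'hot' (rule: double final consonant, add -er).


Apply comparative formation (double final consonant, add -er): 'hot' -> 'hotter'.

hotter


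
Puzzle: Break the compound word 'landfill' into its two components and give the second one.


Split 'landfill' into 'land' + 'fill'. The second part is 'fill'.

fill


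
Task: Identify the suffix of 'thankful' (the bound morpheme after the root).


The word 'thankful' = 'thank' (root) + '-ful' (suffix). The suffix is '-ful'.

ful


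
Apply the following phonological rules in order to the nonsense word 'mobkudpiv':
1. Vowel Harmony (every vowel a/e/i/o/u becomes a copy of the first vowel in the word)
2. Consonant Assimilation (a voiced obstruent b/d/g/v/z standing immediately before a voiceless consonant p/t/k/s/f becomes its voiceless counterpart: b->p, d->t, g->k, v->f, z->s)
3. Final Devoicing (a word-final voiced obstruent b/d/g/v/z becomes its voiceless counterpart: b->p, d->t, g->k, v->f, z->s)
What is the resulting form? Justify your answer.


Starting form: 'mobkudpiv'
Rule 1: Vowel Harmony: all vowels become 'o' (matching first vowel). 'mobkudpiv' -> 'mobkodpov'
Rule 2: Consonant Assimilation: voiced obstruent before voiceless consonant becomes voiceless ('bk' -> 'pk', 'dp' -> 'tp'). 'mobkodpov' -> 'mopkotpov'
Rule 3: Final Devoicing: word-final voiced obstruent 'v' becomes voiceless 'f'. 'mopkotpov' -> 'mopkotpof'
Final form: 'mopkotpof'

mopkotpof


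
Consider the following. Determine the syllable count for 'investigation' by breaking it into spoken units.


Break 'investigation' into syllables: in-ves-ti-ga-tion -> in | ves | ti | ga | tion = 5 syllables

5 syllables


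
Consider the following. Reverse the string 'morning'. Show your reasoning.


Reverse 'morning' character by character: 'gninrom'.

gninrom


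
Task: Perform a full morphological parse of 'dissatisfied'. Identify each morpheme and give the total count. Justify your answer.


Step 1: Identify prefix: 'dis' (meaning: not/apart)
Step 2: Identify root: 'satisfy'
Step 3: Identify suffix(es): 'ed'
Decomposition: dis- (prefix: not/apart) + satisfy (root) + -ed (suffix: past)
Total morphemes: 3

3 morphemes (dis- (prefix: not/apart) + satisfy (root) + -ed (suffix: past))


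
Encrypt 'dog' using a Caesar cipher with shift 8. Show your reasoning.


Shift each letter by 8: d -> l, o -> w, g -> o. Result: 'lwo'.

lwo


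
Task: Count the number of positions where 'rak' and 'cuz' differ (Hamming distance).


Alignment:
Position 1: 'r' vs 'c' = DIFFER
Position 2: 'a' vs 'u' = DIFFER
Position 3: 'k' vs 'z' = DIFFER
Total differences: 3

3


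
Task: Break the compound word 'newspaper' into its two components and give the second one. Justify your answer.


Split 'newspaper' into 'news' + 'paper'. The second part is 'paper'.

paper


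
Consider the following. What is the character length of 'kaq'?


Spell out 'kaq' and number each letter: k(1), a(2), q(3). Total: 3 letters.

3


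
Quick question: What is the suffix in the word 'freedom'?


The word 'freedom' = 'free' (root) + '-dom' (suffix). The suffix is '-dom'.

dom


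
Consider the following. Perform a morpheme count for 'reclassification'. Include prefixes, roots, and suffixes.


Decomposition: re- (prefix) + class (root) + -ify (suffix) + -ation (suffix) = 4 morpheme(s)

4 morphemes


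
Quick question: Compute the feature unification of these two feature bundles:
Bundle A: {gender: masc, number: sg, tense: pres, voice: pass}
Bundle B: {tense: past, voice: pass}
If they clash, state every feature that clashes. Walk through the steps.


Compare features:
gender: A=masc vs B=_ -> unified: masc
number: A=sg vs B=_ -> unified: sg
tense: A=pres vs B=past -> CLASH
voice: A=pass vs B=pass -> unified: pass
Clash detected on feature 'tense' (pres vs past); unification fails.

CLASH on 'tense' (pres vs past)


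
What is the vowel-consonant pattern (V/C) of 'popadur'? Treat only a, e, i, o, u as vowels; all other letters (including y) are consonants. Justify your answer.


Letter mapping: p = C, o = V, p = C, a = V, d = C, u = V, r = C.

CVCVCVC


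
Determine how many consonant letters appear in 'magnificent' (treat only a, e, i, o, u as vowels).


Consonants in 'magnificent': m, g, n, f, c, n, t = 7 consonants.

7


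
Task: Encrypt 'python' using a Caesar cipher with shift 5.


Shift each letter by 5: p -> u, y -> d, t -> y, h -> m, o -> t, n -> s. Result: 'udymts'.

udymts


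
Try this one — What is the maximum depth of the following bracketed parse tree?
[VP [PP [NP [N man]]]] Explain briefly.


Count bracket nesting levels:
'[' at pos 0: depth = 1
'[' at pos 4: depth = 2
'[' at pos 8: depth = 3
'[' at pos 12: depth = 4
Maximum depth reached: 4

4


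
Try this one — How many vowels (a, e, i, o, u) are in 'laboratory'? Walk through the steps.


Vowels in 'laboratory': a, o, a, o = 4 vowels.

4


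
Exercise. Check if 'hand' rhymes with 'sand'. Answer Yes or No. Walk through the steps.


Rime (stressed vowel + following sounds) of 'hand': -and = /ænd/
Rime of 'sand': -and = /ænd/
/ænd/ and /ænd/ are the same ending sound, so the words rhyme.

Yes


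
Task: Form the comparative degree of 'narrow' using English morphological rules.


Apply comparative formation (add -er): 'narrow' -> 'narrower'.

narrower


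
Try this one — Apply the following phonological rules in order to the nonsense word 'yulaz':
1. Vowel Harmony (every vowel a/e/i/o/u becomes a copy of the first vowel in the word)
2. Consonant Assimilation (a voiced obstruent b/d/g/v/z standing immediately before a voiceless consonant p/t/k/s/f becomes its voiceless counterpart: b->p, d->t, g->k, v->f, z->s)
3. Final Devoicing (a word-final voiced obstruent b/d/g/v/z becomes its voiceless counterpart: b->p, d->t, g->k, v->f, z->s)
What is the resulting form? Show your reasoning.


Starting form: 'yulaz'
Rule 1: Vowel Harmony: all vowels become 'u' (matching first vowel). 'yulaz' -> 'yuluz'
Rule 2: Consonant Assimilation: no voiced obstruent (b/d/g/v/z) stands immediately before a voiceless consonant (p/t/k/s/f). No change.
Rule 3: Final Devoicing: word-final voiced obstruent 'z' becomes voiceless 's'. 'yuluz' -> 'yulus'
Final form: 'yulus'

yulus


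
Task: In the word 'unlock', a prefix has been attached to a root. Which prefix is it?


The word 'unlock' = 'un' (prefix) + 'lock' (root). The prefix is 'un'.

un


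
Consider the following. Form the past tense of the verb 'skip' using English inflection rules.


Apply rule: Double final consonant and add -ed. 'skip' becomes 'skipped'.

skipped


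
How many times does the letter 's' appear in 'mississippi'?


Letter 's' in 'mississippi': found at position(s) 3, 4, 6, 7 = 4 occurrence(s).

4


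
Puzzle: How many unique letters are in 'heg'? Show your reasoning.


Unique letters in 'heg': {e, g, h} = 3 distinct letters.

3


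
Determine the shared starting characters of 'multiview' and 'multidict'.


Compare from the start: 5 characters match: 'multi'. Mismatch at position 6: 'v' vs 'd'.

multi


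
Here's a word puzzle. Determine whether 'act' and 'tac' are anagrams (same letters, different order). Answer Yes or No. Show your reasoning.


Sorted letters of 'act': 'act'
Sorted letters of 'tac': 'act'
They match.

Yes


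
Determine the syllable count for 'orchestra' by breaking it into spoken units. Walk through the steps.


Break 'orchestra' into syllables: or-ches-tra -> or | ches | tra = 3 syllables

3 syllables


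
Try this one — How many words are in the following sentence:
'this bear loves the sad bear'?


Split into words: this | bear | loves | the | sad | bear = 6 words.

6


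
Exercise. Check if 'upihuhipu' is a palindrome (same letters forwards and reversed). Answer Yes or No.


Forward: 'upihuhipu'
Reversed: 'upihuhipu'
They are identical.

Yes


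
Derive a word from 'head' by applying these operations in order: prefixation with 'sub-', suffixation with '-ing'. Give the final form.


Step 1: Add prefix 'sub-' to 'head' = 'subhead'
Step 2: Add suffix '-ing' to 'subhead' = 'subheading'

subheading


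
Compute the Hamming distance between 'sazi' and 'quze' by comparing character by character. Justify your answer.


Alignment:
Position 1: 's' vs 'q' = DIFFER
Position 2: 'a' vs 'u' = DIFFER
Position 3: 'z' vs 'z' = match
Position 4: 'i' vs 'e' = DIFFER
Total differences: 3

3


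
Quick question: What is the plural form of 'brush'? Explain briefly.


Apply rule: Add -es (sibilant/fricative ending). 'brush' becomes 'brushes'.

brushes


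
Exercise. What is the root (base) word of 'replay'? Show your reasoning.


Remove prefix 're' from 'replay' to get root 'play'.

play


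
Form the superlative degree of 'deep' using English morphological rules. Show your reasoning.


Apply superlative formation (add -est): 'deep' -> 'deepest'.

deepest


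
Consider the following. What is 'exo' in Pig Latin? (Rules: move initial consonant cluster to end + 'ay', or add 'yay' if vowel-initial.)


'exo' starts with a vowel, so add 'yay': 'exoyay'.

exoyay


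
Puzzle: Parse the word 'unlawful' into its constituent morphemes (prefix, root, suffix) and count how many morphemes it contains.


Step 1: Identify prefix: 'un' (meaning: not/reverse)
Step 2: Identify root: 'law'
Step 3: Identify suffix(es): 'ful'
Decomposition: un- (prefix: not/reverse) + law (root) + -ful (suffix: full of)
Total morphemes: 3

3 morphemes (un- (prefix: not/reverse) + law (root) + -ful (suffix: full of))


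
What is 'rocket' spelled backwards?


Reverse 'rocket' character by character: 'tekcor'.

tekcor


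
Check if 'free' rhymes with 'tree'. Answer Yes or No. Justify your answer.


Rime (stressed vowel + following sounds) of 'free': -ee = /iː/
Rime of 'tree': -ee = /iː/
/iː/ and /iː/ are the same ending sound, so the words rhyme.

Yes


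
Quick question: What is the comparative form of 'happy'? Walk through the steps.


Apply comparative formation (consonant + y: change y to i, add -er): 'happy' -> 'happier'.

happier


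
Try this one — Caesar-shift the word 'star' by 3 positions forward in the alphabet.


Shift each letter by 3: s -> v, t -> w, a -> d, r -> u. Result: 'vwdu'.

vwdu


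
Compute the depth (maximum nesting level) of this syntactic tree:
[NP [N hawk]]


Count bracket nesting levels:
'[' at pos 0: depth = 1
'[' at pos 4: depth = 2
Maximum depth reached: 2

2


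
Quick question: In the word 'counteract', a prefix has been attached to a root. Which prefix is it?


The word 'counteract' = 'counter' (prefix) + 'act' (root). The prefix is 'counter'.

counter


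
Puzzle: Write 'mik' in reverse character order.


Reverse 'mik' character by character: 'kim'.

kim


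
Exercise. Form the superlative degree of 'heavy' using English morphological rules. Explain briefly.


Apply superlative formation (consonant + y: change y to i, add -est): 'heavy' -> 'heaviest'.

heaviest


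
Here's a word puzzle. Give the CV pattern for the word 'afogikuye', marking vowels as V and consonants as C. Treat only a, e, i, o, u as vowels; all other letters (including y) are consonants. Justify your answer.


Letter mapping: a = V, f = C, o = V, g = C, i = V, k = C, u = V, y = C, e = V.

VCVCVCVCV


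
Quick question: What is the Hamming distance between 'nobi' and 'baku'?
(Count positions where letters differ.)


Alignment:
Position 1: 'n' vs 'b' = DIFFER
Position 2: 'o' vs 'a' = DIFFER
Position 3: 'b' vs 'k' = DIFFER
Position 4: 'i' vs 'u' = DIFFER
Total differences: 4

4


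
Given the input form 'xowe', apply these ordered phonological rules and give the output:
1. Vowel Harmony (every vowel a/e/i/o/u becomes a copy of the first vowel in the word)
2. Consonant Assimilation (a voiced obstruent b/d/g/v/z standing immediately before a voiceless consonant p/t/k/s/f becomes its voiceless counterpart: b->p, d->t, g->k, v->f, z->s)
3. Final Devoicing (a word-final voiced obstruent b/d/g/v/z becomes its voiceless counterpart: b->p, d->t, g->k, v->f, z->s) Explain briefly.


Starting form: 'xowe'
Rule 1: Vowel Harmony: all vowels become 'o' (matching first vowel). 'xowe' -> 'xowo'
Rule 2: Consonant Assimilation: no voiced obstruent (b/d/g/v/z) stands immediately before a voiceless consonant (p/t/k/s/f). No change.
Rule 3: Final Devoicing: the word ends in the vowel 'o', not a consonant. No change.
Final form: 'xowo'

xowo


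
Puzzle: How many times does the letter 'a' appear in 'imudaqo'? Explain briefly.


Letter 'a' in 'imudaqo': found at position(s) 5 = 1 occurrence(s).

1


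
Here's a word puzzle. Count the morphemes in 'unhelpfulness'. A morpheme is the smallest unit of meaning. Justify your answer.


Decomposition: un- (prefix) + help (root) + -ful (suffix) + -ness (suffix) = 4 morpheme(s)

4 morphemes


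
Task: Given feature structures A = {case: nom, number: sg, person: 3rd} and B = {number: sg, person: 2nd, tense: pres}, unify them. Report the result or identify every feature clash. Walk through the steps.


Compare features:
case: A=nom vs B=_ -> unified: nom
number: A=sg vs B=sg -> unified: sg
person: A=3rd vs B=2nd -> CLASH
tense: A=_ vs B=pres -> unified: pres
Clash detected on feature 'person' (3rd vs 2nd); unification fails.

CLASH on 'person' (3rd vs 2nd)


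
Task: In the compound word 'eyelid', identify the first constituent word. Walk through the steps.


Split 'eyelid' into 'eye' + 'lid'. The first part is 'eye'.

eye


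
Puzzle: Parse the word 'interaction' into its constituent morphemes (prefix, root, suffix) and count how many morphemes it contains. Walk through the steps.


Step 1: Identify prefix: 'inter' (meaning: between)
Step 2: Identify root: 'act'
Step 3: Identify suffix(es): 'ion'
Decomposition: inter- (prefix: between) + act (root) + -ion (suffix: act of)
Total morphemes: 3

3 morphemes (inter- (prefix: between) + act (root) + -ion (suffix: act of))


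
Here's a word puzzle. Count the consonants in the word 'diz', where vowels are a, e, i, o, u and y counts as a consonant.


Consonants in 'diz': d, z = 2 consonants.

2


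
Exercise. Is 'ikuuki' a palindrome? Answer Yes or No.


Forward: 'ikuuki'
Reversed: 'ikuuki'
They are identical.

Yes


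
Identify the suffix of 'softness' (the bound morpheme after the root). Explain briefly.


The word 'softness' = 'soft' (root) + '-ness' (suffix). The suffix is '-ness'.

ness


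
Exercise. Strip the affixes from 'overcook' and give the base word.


Remove prefix 'over' from 'overcook' to get root 'cook'.

cook


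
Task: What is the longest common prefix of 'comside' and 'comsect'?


Compare from the start: 4 characters match: 'coms'. Mismatch at position 5: 'i' vs 'e'.

coms


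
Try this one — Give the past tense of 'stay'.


Apply rule: Add -ed. 'stay' becomes 'stayed'.

stayed


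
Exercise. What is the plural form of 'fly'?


Apply rule: Change -y to -ies (consonant + y). 'fly' becomes 'flies'.

flies


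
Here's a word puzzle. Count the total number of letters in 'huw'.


Spell out 'huw' and number each letter: h(1), u(2), w(3). Total: 3 letters.

3


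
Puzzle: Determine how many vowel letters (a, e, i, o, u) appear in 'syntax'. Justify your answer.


Vowels in 'syntax': a = 1 vowels.

1


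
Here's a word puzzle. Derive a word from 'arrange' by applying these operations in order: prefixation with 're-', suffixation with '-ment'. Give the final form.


Step 1: Add prefix 're-' to 'arrange' = 'rearrange'
Step 2: Add suffix '-ment' to 'rearrange' = 'rearrangement'

rearrangement


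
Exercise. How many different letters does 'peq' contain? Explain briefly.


Unique letters in 'peq': {e, p, q} = 3 distinct letters.

3


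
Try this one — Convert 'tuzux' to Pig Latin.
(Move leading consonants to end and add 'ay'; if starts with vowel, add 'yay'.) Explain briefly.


'tuzux': move consonant cluster 't' to end and add 'ay': 'uzuxtay'.

uzuxtay


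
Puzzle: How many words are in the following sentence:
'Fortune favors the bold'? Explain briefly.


Split into words: Fortune | favors | the | bold = 4 words.

4


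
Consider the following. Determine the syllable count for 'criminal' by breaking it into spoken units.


Break 'criminal' into syllables: crim-i-nal -> crim | i | nal = 3 syllables

3 syllables


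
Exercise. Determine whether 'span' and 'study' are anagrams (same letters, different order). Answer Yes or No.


Sorted letters of 'span': 'anps'
Sorted letters of 'study': 'dstuy'
They do not match.

No


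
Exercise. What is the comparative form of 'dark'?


Apply comparative formation (add -er): 'dark' -> 'darker'.

darker


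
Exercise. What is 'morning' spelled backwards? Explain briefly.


Reverse 'morning' character by character: 'gninrom'.

gninrom


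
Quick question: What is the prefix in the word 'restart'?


The word 'restart' = 're' (prefix) + 'start' (root). The prefix is 're'.

re


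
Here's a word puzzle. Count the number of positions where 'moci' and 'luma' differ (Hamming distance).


Alignment:
Position 1: 'm' vs 'l' = DIFFER
Position 2: 'o' vs 'u' = DIFFER
Position 3: 'c' vs 'm' = DIFFER
Position 4: 'i' vs 'a' = DIFFER
Total differences: 4

4


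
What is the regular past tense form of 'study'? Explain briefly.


Apply rule: Change -y to -ied. 'study' becomes 'studied'.

studied


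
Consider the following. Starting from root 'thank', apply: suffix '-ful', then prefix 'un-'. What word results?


Step 1: Add suffix '-ful' to 'thank' = 'thankful'
Step 2: Add prefix 'un-' to 'thankful' = 'unthankful'

unthankful


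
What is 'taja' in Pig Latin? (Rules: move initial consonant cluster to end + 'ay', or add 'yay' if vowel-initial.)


'taja': move consonant cluster 't' to end and add 'ay': 'ajatay'.

ajatay


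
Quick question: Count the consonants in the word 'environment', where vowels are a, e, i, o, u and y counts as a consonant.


Consonants in 'environment': n, v, r, n, m, n, t = 7 consonants.

7


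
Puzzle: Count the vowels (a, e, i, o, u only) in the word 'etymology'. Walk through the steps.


Vowels in 'etymology': e, o, o = 3 vowels.

3


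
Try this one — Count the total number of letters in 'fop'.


Spell out 'fop' and number each letter: f(1), o(2), p(3). Total: 3 letters.

3


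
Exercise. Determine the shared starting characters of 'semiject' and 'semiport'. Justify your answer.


Compare from the start: 4 characters match: 'semi'. Mismatch at position 5: 'j' vs 'p'.

semi


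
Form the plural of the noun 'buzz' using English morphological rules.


Apply rule: Add -es (sibilant/fricative ending). 'buzz' becomes 'buzzes'.

buzzes


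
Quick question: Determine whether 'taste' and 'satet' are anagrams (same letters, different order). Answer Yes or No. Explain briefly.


Sorted letters of 'taste': 'aestt'
Sorted letters of 'satet': 'aestt'
They match.

Yes


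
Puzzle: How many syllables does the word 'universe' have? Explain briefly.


Break 'universe' into syllables: u-ni-verse -> u | ni | verse = 3 syllables

3 syllables


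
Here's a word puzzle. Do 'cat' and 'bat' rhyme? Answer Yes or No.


Rime (stressed vowel + following sounds) of 'cat': -at = /æt/
Rime of 'bat': -at = /æt/
/æt/ and /æt/ are the same ending sound, so the words rhyme.

Yes


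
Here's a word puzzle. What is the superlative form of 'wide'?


Apply superlative formation (ends in e: add -st): 'wide' -> 'widest'.

widest


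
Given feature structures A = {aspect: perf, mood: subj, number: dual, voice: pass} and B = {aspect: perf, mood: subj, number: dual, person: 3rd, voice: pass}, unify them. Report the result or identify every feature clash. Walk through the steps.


Compare features:
aspect: A=perf vs B=perf -> unified: perf
mood: A=subj vs B=subj -> unified: subj
number: A=dual vs B=dual -> unified: dual
person: A=_ vs B=3rd -> unified: 3rd
voice: A=pass vs B=pass -> unified: pass
No clashes found.

Unified: {aspect: perf, mood: subj, number: dual, person: 3rd, voice: pass}


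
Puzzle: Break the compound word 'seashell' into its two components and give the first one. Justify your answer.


Split 'seashell' into 'sea' + 'shell'. The first part is 'sea'.

sea


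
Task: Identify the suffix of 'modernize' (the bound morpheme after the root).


The word 'modernize' = 'modern' (root) + '-ize' (suffix). The suffix is '-ize'.

ize


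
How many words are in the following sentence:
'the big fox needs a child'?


Split into words: the | big | fox | needs | a | child = 6 words.

6


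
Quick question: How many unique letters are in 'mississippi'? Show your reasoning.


Unique letters in 'mississippi': {i, m, p, s} = 4 distinct letters.

4


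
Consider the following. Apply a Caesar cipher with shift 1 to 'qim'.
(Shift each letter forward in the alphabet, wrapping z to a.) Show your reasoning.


Shift each letter by 1: q -> r, i -> j, m -> n. Result: 'rjn'.

rjn


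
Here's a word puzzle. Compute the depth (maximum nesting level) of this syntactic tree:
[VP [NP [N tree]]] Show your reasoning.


Count bracket nesting levels:
'[' at pos 0: depth = 1
'[' at pos 4: depth = 2
'[' at pos 8: depth = 3
Maximum depth reached: 3

3


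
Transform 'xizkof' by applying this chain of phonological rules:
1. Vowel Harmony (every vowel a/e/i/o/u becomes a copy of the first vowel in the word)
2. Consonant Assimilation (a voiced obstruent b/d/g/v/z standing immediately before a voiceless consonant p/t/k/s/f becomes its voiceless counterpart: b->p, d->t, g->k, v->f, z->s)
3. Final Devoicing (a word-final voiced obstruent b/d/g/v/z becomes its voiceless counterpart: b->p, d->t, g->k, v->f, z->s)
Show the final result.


Starting form: 'xizkof'
Rule 1: Vowel Harmony: all vowels become 'i' (matching first vowel). 'xizkof' -> 'xizkif'
Rule 2: Consonant Assimilation: voiced obstruent before voiceless consonant becomes voiceless ('zk' -> 'sk'). 'xizkif' -> 'xiskif'
Rule 3: Final Devoicing: final consonant 'f' is not one of the voiced obstruents b/d/g/v/z. No change.
Final form: 'xiskif'

xiskif


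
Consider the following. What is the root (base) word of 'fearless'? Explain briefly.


Remove suffix '-less' from 'fearless' to get root 'fear'.

fear


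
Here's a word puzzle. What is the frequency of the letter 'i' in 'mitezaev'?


Letter 'i' in 'mitezaev': found at position(s) 2 = 1 occurrence(s).

1


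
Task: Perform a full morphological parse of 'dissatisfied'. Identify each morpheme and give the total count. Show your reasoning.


Step 1: Identify prefix: 'dis' (meaning: not/apart)
Step 2: Identify root: 'satisfy'
Step 3: Identify suffix(es): 'ed'
Decomposition: dis- (prefix: not/apart) + satisfy (root) + -ed (suffix: past)
Total morphemes: 3

3 morphemes (dis- (prefix: not/apart) + satisfy (root) + -ed (suffix: past))


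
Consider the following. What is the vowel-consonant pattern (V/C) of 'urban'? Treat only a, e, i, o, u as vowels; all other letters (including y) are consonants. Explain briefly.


Letter mapping: u = V, r = C, b = C, a = V, n = C.

VCCVC


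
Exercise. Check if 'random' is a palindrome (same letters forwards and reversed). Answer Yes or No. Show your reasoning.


Forward: 'random'
Reversed: 'modnar'
They differ.

No


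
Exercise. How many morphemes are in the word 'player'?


Decomposition: play (root) + -er (suffix) = 2 morpheme(s)

2 morphemes


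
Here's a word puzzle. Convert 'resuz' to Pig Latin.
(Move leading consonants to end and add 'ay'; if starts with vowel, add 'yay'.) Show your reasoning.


'resuz': move consonant cluster 'r' to end and add 'ay': 'esuzray'.

esuzray


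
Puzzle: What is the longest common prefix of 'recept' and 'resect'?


Compare from the start: 2 characters match: 're'. Mismatch at position 3: 'c' vs 's'.

re


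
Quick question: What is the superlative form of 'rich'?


Apply superlative formation (add -est): 'rich' -> 'richest'.

richest


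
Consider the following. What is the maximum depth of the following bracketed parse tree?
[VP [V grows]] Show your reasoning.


Count bracket nesting levels:
'[' at pos 0: depth = 1
'[' at pos 4: depth = 2
Maximum depth reached: 2

2


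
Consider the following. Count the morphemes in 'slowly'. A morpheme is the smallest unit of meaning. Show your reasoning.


Decomposition: slow (root) + -ly (suffix) = 2 morpheme(s)

2 morphemes


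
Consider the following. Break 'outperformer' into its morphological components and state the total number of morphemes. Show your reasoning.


Step 1: Identify prefix: 'out' (meaning: surpass)
Step 2: Identify root: 'perform'
Step 3: Identify suffix(es): 'er'
Decomposition: out- (prefix: surpass) + perform (root) + -er (suffix: one who)
Total morphemes: 3

3 morphemes (out- (prefix: surpass) + perform (root) + -er (suffix: one who))


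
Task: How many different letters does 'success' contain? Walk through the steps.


Unique letters in 'success': {c, e, s, u} = 4 distinct letters.

4


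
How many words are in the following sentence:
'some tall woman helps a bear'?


Split into words: some | tall | woman | helps | a | bear = 6 words.

6


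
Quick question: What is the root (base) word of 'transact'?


Remove prefix 'trans' from 'transact' to get root 'act'.

act


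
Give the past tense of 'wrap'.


Apply rule: Double final consonant and add -ed. 'wrap' becomes 'wrapped'.

wrapped


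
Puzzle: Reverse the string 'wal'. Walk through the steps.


Reverse 'wal' character by character: 'law'.

law


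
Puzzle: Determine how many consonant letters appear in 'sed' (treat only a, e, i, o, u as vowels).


Consonants in 'sed': s, d = 2 consonants.

2


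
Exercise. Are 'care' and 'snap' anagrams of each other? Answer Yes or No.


Sorted letters of 'care': 'acer'
Sorted letters of 'snap': 'anps'
They do not match.

No


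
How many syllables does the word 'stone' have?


Break 'stone' into syllables: stone -> stone = 1 syllable

1 syllable


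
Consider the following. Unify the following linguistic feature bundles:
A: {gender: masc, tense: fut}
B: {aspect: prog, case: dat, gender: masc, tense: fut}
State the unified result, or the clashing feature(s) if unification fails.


Compare features:
aspect: A=_ vs B=prog -> unified: prog
case: A=_ vs B=dat -> unified: dat
gender: A=masc vs B=masc -> unified: masc
tense: A=fut vs B=fut -> unified: fut
No clashes found.

Unified: {aspect: prog, case: dat, gender: masc, tense: fut}


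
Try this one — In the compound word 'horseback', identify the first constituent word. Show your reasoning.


Split 'horseback' into 'horse' + 'back'. The first part is 'horse'.

horse


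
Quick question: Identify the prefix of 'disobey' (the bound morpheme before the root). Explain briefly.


The word 'disobey' = 'dis' (prefix) + 'obey' (root). The prefix is 'dis'.

dis


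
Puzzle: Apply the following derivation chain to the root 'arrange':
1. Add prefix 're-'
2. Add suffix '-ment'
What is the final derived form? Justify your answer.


Step 1: Add prefix 're-' to 'arrange' = 'rearrange'
Step 2: Add suffix '-ment' to 'rearrange' = 'rearrangement'

rearrangement


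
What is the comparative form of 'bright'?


Apply comparative formation (add -er): 'bright' -> 'brighter'.

brighter


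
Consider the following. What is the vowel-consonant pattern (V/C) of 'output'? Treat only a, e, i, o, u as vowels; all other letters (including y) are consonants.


Letter mapping: o = V, u = V, t = C, p = C, u = V, t = C.

VVCCVC


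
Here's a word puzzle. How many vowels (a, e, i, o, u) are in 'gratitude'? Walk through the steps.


Vowels in 'gratitude': a, i, u, e = 4 vowels.

4


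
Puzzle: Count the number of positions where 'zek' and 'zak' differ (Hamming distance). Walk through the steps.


Alignment:
Position 1: 'z' vs 'z' = match
Position 2: 'e' vs 'a' = DIFFER
Position 3: 'k' vs 'k' = match
Total differences: 1

1


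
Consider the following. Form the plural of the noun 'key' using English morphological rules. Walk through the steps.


Apply rule: Add -s. 'key' becomes 'keys'.

keys


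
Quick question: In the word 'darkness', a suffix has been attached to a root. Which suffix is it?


The word 'darkness' = 'dark' (root) + '-ness' (suffix). The suffix is '-ness'.

ness


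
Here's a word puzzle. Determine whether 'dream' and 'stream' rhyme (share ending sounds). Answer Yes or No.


Rime (stressed vowel + following sounds) of 'dream': -eam = /iːm/
Rime of 'stream': -eam = /iːm/
/iːm/ and /iːm/ are the same ending sound, so the words rhyme.

Yes


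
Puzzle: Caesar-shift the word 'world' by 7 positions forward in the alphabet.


Shift each letter by 7: w -> d, o -> v, r -> y, l -> s, d -> k. Result: 'dvysk'.

dvysk


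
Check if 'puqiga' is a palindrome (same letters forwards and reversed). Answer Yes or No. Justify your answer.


Forward: 'puqiga'
Reversed: 'agiqup'
They differ.

No


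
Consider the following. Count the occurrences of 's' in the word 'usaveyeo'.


Letter 's' in 'usaveyeo': found at position(s) 2 = 1 occurrence(s).

1


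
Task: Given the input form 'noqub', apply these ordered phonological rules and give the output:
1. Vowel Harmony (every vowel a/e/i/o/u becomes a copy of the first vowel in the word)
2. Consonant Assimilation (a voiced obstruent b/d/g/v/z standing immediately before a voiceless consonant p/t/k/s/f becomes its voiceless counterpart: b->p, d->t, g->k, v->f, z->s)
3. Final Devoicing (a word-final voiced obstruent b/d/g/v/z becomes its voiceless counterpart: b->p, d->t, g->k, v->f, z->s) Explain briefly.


Starting form: 'noqub'
Rule 1: Vowel Harmony: all vowels become 'o' (matching first vowel). 'noqub' -> 'noqob'
Rule 2: Consonant Assimilation: no voiced obstruent (b/d/g/v/z) stands immediately before a voiceless consonant (p/t/k/s/f). No change.
Rule 3: Final Devoicing: word-final voiced obstruent 'b' becomes voiceless 'p'. 'noqob' -> 'noqop'
Final form: 'noqop'

noqop


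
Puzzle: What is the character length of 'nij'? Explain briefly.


Spell out 'nij' and number each letter: n(1), i(2), j(3). Total: 3 letters.

3


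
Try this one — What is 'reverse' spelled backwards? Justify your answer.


Reverse 'reverse' character by character: 'esrever'.

esrever


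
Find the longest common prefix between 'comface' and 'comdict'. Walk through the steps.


Compare from the start: 3 characters match: 'com'. Mismatch at position 4: 'f' vs 'd'.

com


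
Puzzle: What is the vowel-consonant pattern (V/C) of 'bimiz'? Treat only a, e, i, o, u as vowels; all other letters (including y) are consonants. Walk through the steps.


Letter mapping: b = C, i = V, m = C, i = V, z = C.

CVCVC


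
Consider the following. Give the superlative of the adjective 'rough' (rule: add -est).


Apply superlative formation (add -est): 'rough' -> 'roughest'.

roughest


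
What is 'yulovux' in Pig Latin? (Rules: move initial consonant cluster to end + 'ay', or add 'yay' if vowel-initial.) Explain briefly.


'yulovux': move consonant cluster 'y' to end and add 'ay': 'ulovuxyay'.

ulovuxyay


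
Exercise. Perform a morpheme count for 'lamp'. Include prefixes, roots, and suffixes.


Decomposition: lamp (free morpheme) = 1 morpheme(s)

1 morphemes


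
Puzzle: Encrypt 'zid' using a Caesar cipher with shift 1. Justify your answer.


Shift each letter by 1: z -> a, i -> j, d -> e. Result: 'aje'.

aje


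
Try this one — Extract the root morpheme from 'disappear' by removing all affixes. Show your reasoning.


Remove prefix 'dis' from 'disappear' to get root 'appear'.

appear


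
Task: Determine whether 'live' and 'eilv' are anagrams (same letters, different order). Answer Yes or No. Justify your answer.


Sorted letters of 'live': 'eilv'
Sorted letters of 'eilv': 'eilv'
They match.

Yes


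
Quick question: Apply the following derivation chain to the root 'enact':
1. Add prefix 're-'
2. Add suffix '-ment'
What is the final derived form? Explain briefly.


Step 1: Add prefix 're-' to 'enact' = 'reenact'
Step 2: Add suffix '-ment' to 'reenact' = 'reenactment'

reenactment


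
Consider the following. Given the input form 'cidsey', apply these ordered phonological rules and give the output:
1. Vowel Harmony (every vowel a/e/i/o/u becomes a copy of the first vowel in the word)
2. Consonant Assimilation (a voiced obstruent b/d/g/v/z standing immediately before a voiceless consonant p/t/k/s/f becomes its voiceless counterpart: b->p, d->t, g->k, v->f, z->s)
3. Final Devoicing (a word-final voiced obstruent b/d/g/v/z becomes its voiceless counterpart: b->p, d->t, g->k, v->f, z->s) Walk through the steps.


Starting form: 'cidsey'
Rule 1: Vowel Harmony: all vowels become 'i' (matching first vowel). 'cidsey' -> 'cidsiy'
Rule 2: Consonant Assimilation: voiced obstruent before voiceless consonant becomes voiceless ('ds' -> 'ts'). 'cidsiy' -> 'citsiy'
Rule 3: Final Devoicing: final consonant 'y' is not one of the voiced obstruents b/d/g/v/z. No change.
Final form: 'citsiy'

citsiy


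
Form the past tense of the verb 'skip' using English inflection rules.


Apply rule: Double final consonant and add -ed. 'skip' becomes 'skipped'.

skipped


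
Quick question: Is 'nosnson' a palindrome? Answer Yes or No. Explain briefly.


Forward: 'nosnson'
Reversed: 'nosnson'
They are identical.

Yes
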